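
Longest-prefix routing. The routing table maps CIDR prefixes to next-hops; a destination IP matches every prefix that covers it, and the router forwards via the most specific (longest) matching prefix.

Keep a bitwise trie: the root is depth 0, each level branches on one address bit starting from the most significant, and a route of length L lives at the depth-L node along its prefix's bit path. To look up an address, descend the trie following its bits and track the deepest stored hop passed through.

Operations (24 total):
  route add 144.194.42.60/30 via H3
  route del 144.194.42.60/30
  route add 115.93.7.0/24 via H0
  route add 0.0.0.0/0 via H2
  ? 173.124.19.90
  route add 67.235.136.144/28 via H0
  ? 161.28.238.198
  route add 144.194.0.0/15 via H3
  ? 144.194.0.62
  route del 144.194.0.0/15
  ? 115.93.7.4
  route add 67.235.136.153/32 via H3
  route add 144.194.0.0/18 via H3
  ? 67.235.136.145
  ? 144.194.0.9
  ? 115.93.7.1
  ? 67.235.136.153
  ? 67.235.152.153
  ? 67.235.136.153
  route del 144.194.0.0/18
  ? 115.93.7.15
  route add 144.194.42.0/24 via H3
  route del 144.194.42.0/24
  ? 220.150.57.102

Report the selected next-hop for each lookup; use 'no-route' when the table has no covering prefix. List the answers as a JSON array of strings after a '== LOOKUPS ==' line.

Trace:
  + 144.194.42.60/30 (H3) depth=30
  - 144.194.42.60/30 clear@30
  + 115.93.7.0/24 (H0) depth=24
  + 0.0.0.0/0 (H2) depth=0
  ? 173.124.19.90  path d0:H2→d1:-→d2:-  best=H2
  + 67.235.136.144/28 (H0) depth=28
  ? 161.28.238.198  path d0:H2→d1:-→d2:-  best=H2
  + 144.194.0.0/15 (H3) depth=15
  ? 144.194.0.62  path d0:H2→d1:-→d2:-→d3:-→d4:-→d5:-→d6:-→d7:-→d8:-→d9:-→d10:-→d11:-→d12:-→d13:-→d14:-→d15:H3→d16:-→d17:-→d18:-  best=H3
  - 144.194.0.0/15 clear@15
  ? 115.93.7.4  path d0:H2→d1:-→d2:-→d3:-→d4:-→d5:-→d6:-→d7:-→d8:-→d9:-→d10:-→d11:-→d12:-→d13:-→d14:-→d15:-→d16:-→d17:-→d18:-→d19:-→d20:-→d21:-→d22:-→d23:-→d24:H0  best=H0
  + 67.235.136.153/32 (H3) depth=32
  + 144.194.0.0/18 (H3) depth=18
  ? 67.235.136.145  path d0:H2→d1:-→d2:-→d3:-→d4:-→d5:-→d6:-→d7:-→d8:-→d9:-→d10:-→d11:-→d12:-→d13:-→d14:-→d15:-→d16:-→d17:-→d18:-→d19:-→d20:-→d21:-→d22:-→d23:-→d24:-→d25:-→d26:-→d27:-→d28:H0  best=H0
  ? 144.194.0.9  path d0:H2→d1:-→d2:-→d3:-→d4:-→d5:-→d6:-→d7:-→d8:-→d9:-→d10:-→d11:-→d12:-→d13:-→d14:-→d15:-→d16:-→d17:-→d18:H3  best=H3
  ? 115.93.7.1  path d0:H2→d1:-→d2:-→d3:-→d4:-→d5:-→d6:-→d7:-→d8:-→d9:-→d10:-→d11:-→d12:-→d13:-→d14:-→d15:-→d16:-→d17:-→d18:-→d19:-→d20:-→d21:-→d22:-→d23:-→d24:H0  best=H0
  ? 67.235.136.153  path d0:H2→d1:-→d2:-→d3:-→d4:-→d5:-→d6:-→d7:-→d8:-→d9:-→d10:-→d11:-→d12:-→d13:-→d14:-→d15:-→d16:-→d17:-→d18:-→d19:-→d20:-→d21:-→d22:-→d23:-→d24:-→d25:-→d26:-→d27:-→d28:H0→d29:-→d30:-→d31:-→d32:H3  best=H3
  ? 67.235.152.153  path d0:H2→d1:-→d2:-→d3:-→d4:-→d5:-→d6:-→d7:-→d8:-→d9:-→d10:-→d11:-→d12:-→d13:-→d14:-→d15:-→d16:-→d17:-→d18:-→d19:-  best=H2
  ? 67.235.136.153  path d0:H2→d1:-→d2:-→d3:-→d4:-→d5:-→d6:-→d7:-→d8:-→d9:-→d10:-→d11:-→d12:-→d13:-→d14:-→d15:-→d16:-→d17:-→d18:-→d19:-→d20:-→d21:-→d22:-→d23:-→d24:-→d25:-→d26:-→d27:-→d28:H0→d29:-→d30:-→d31:-→d32:H3  best=H3
  - 144.194.0.0/18 clear@18
  ? 115.93.7.15  path d0:H2→d1:-→d2:-→d3:-→d4:-→d5:-→d6:-→d7:-→d8:-→d9:-→d10:-→d11:-→d12:-→d13:-→d14:-→d15:-→d16:-→d17:-→d18:-→d19:-→d20:-→d21:-→d22:-→d23:-→d24:H0  best=H0
  + 144.194.42.0/24 (H3) depth=24
  - 144.194.42.0/24 clear@24
  ? 220.150.57.102  path d0:H2→d1:-  best=H2

== LOOKUPS ==
["H2","H2","H3","H0","H0","H3","H0","H3","H2","H3","H0","H2"]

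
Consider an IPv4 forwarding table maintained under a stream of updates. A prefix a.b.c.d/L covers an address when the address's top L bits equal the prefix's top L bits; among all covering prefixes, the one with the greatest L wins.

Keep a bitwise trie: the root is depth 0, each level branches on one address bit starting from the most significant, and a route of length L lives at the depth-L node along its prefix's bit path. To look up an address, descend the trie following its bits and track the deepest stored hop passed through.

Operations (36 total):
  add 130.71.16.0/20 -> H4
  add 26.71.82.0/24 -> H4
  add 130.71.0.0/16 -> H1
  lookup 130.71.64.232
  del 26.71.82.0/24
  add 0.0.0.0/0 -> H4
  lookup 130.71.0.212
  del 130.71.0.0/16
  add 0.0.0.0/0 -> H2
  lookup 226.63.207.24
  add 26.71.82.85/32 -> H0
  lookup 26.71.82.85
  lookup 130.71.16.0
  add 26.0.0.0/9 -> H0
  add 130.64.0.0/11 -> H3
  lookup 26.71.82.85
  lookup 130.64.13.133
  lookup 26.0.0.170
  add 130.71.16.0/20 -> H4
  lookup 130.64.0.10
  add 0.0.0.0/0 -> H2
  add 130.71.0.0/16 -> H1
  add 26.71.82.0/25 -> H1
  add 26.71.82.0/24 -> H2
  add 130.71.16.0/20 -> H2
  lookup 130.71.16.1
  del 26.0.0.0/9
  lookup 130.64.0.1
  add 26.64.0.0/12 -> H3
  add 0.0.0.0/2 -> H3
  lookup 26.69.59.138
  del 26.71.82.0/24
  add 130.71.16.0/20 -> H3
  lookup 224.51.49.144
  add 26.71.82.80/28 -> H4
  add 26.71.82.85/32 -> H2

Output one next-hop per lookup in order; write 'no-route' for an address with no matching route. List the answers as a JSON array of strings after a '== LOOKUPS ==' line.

Trace:
  + 130.71.16.0/20 (H4) depth=20
  + 26.71.82.0/24 (H4) depth=24
  + 130.71.0.0/16 (H1) depth=16
  lookup 130.71.64.232: bits 10000010010001110 walk d0:-→d1:-→d2:-→d3:-→d4:-→d5:-→d6:-→d7:-→d8:-→d9:-→d10:-→d11:-→d12:-→d13:-→d14:-→d15:-→d16:H1→d17:- -> H1
  del 26.71.82.0/24 (clear depth 24)
  + 0.0.0.0/0 (H4) depth=0
  lookup 130.71.0.212: bits 1000001001000111000 walk d0:H4→d1:-→d2:-→d3:-→d4:-→d5:-→d6:-→d7:-→d8:-→d9:-→d10:-→d11:-→d12:-→d13:-→d14:-→d15:-→d16:H1→d17:-→d18:-→d19:- -> H1
  del 130.71.0.0/16 (clear depth 16)
  + 0.0.0.0/0 (H2) depth=0
  lookup 226.63.207.24: bits 1 walk d0:H2→d1:- -> H2
  + 26.71.82.85/32 (H0) depth=32
  lookup 26.71.82.85: bits 00011010010001110101001001010101 walk d0:H2→d1:-→d2:-→d3:-→d4:-→d5:-→d6:-→d7:-→d8:-→d9:-→d10:-→d11:-→d12:-→d13:-→d14:-→d15:-→d16:-→d17:-→d18:-→d19:-→d20:-→d21:-→d22:-→d23:-→d24:-→d25:-→d26:-→d27:-→d28:-→d29:-→d30:-→d31:-→d32:H0 -> H0
  lookup 130.71.16.0: bits 10000010010001110001 walk d0:H2→d1:-→d2:-→d3:-→d4:-→d5:-→d6:-→d7:-→d8:-→d9:-→d10:-→d11:-→d12:-→d13:-→d14:-→d15:-→d16:-→d17:-→d18:-→d19:-→d20:H4 -> H4
  + 26.0.0.0/9 (H0) depth=9
  + 130.64.0.0/11 (H3) depth=11
  lookup 26.71.82.85: bits 00011010010001110101001001010101 walk d0:H2→d1:-→d2:-→d3:-→d4:-→d5:-→d6:-→d7:-→d8:-→d9:H0→d10:-→d11:-→d12:-→d13:-→d14:-→d15:-→d16:-→d17:-→d18:-→d19:-→d20:-→d21:-→d22:-→d23:-→d24:-→d25:-→d26:-→d27:-→d28:-→d29:-→d30:-→d31:-→d32:H0 -> H0
  lookup 130.64.13.133: bits 1000001001000 walk d0:H2→d1:-→d2:-→d3:-→d4:-→d5:-→d6:-→d7:-→d8:-→d9:-→d10:-→d11:H3→d12:-→d13:- -> H3
  lookup 26.0.0.170: bits 000110100 walk d0:H2→d1:-→d2:-→d3:-→d4:-→d5:-→d6:-→d7:-→d8:-→d9:H0 -> H0
  + 130.71.16.0/20 (H4) depth=20
  lookup 130.64.0.10: bits 1000001001000 walk d0:H2→d1:-→d2:-→d3:-→d4:-→d5:-→d6:-→d7:-→d8:-→d9:-→d10:-→d11:H3→d12:-→d13:- -> H3
  + 0.0.0.0/0 (H2) depth=0
  + 130.71.0.0/16 (H1) depth=16
  + 26.71.82.0/25 (H1) depth=25
  + 26.71.82.0/24 (H2) depth=24
  + 130.71.16.0/20 (H2) depth=20
  lookup 130.71.16.1: bits 10000010010001110001 walk d0:H2→d1:-→d2:-→d3:-→d4:-→d5:-→d6:-→d7:-→d8:-→d9:-→d10:-→d11:H3→d12:-→d13:-→d14:-→d15:-→d16:H1→d17:-→d18:-→d19:-→d20:H2 -> H2
  del 26.0.0.0/9 (clear depth 9)
  lookup 130.64.0.1: bits 1000001001000 walk d0:H2→d1:-→d2:-→d3:-→d4:-→d5:-→d6:-→d7:-→d8:-→d9:-→d10:-→d11:H3→d12:-→d13:- -> H3
  + 26.64.0.0/12 (H3) depth=12
  + 0.0.0.0/2 (H3) depth=2
  lookup 26.69.59.138: bits 00011010010001 walk d0:H2→d1:-→d2:H3→d3:-→d4:-→d5:-→d6:-→d7:-→d8:-→d9:-→d10:-→d11:-→d12:H3→d13:-→d14:- -> H3
  del 26.71.82.0/24 (clear depth 24)
  + 130.71.16.0/20 (H3) depth=20
  lookup 224.51.49.144: bits 1 walk d0:H2→d1:- -> H2
  + 26.71.82.80/28 (H4) depth=28
  + 26.71.82.85/32 (H2) depth=32

== LOOKUPS ==
["H1","H1","H2","H0","H4","H0","H3","H0","H3","H2","H3","H3","H2"]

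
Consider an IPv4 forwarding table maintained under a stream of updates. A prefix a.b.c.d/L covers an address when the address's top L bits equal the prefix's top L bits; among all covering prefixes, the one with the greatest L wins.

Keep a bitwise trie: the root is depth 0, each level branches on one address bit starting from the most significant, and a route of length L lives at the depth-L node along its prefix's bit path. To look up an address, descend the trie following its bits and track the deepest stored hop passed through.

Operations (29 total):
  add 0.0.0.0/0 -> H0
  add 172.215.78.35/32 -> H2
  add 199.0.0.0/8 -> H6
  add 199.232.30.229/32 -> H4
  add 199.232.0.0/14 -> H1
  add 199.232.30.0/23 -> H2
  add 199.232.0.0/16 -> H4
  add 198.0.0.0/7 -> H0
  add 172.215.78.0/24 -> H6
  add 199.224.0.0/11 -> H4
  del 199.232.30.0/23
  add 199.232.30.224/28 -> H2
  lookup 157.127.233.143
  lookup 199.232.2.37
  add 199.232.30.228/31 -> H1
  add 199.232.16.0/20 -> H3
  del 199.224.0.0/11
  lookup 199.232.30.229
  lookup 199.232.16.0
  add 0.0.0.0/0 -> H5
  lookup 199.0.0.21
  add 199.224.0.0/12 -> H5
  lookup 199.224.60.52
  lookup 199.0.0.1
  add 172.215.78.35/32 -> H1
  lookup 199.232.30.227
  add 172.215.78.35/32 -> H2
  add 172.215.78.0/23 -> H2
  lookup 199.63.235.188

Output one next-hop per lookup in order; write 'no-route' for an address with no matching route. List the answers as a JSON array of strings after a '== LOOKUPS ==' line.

Process each operation:
  add 0.0.0.0/0 -> H0 at depth 0
  add 172.215.78.35/32 -> H2 at depth 32
  add 199.0.0.0/8 -> H6 at depth 8
  add 199.232.30.229/32 -> H4 at depth 32
  add 199.232.0.0/14 -> H1 at depth 14
  add 199.232.30.0/23 -> H2 at depth 23
  add 199.232.0.0/16 -> H4 at depth 16
  add 198.0.0.0/7 -> H0 at depth 7
  add 172.215.78.0/24 -> H6 at depth 24
  add 199.224.0.0/11 -> H4 at depth 11
  - 199.232.30.0/23 clear@23
  add 199.232.30.224/28 -> H2 at depth 28
  Q 157.127.233.143: descend 10 ; hops seen [H0] ; pick H0
  Q 199.232.2.37: descend 1100011111101000000 ; hops seen [H0,H0,H6,H4,H1,H4] ; pick H4
  add 199.232.30.228/31 -> H1 at depth 31
  add 199.232.16.0/20 -> H3 at depth 20
  - 199.224.0.0/11 clear@11
  Q 199.232.30.229: descend 11000111111010000001111011100101 ; hops seen [H0,H0,H6,H1,H4,H3,H2,H1,H4] ; pick H4
  Q 199.232.16.0: descend 11000111111010000001 ; hops seen [H0,H0,H6,H1,H4,H3] ; pick H3
  add 0.0.0.0/0 -> H5 at depth 0
  Q 199.0.0.21: descend 11000111 ; hops seen [H5,H0,H6] ; pick H6
  add 199.224.0.0/12 -> H5 at depth 12
  Q 199.224.60.52: descend 110001111110 ; hops seen [H5,H0,H6,H5] ; pick H5
  Q 199.0.0.1: descend 11000111 ; hops seen [H5,H0,H6] ; pick H6
  add 172.215.78.35/32 -> H1 at depth 32
  Q 199.232.30.227: descend 11000111111010000001111011100 ; hops seen [H5,H0,H6,H5,H1,H4,H3,H2] ; pick H2
  add 172.215.78.35/32 -> H2 at depth 32
  add 172.215.78.0/23 -> H2 at depth 23
  Q 199.63.235.188: descend 11000111 ; hops seen [H5,H0,H6] ; pick H6

== LOOKUPS ==
["H0","H4","H4","H3","H6","H5","H6","H2","H6"]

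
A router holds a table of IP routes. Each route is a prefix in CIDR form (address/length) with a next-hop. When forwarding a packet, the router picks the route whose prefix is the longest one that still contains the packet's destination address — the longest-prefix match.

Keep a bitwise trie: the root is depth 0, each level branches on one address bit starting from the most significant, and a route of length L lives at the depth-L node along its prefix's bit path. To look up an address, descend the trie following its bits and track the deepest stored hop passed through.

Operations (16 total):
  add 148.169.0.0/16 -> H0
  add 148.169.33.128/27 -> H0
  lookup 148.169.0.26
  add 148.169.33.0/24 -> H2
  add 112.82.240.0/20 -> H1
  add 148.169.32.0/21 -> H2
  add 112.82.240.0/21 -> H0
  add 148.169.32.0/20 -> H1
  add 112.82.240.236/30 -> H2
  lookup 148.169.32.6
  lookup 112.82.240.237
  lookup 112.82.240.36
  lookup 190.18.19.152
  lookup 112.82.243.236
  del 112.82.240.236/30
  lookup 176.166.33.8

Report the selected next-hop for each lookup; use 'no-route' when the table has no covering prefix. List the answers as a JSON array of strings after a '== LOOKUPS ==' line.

Process each operation:
  add 148.169.0.0/16 -> H0 at depth 16
  add 148.169.33.128/27 -> H0 at depth 27
  lookup 148.169.0.26: bits 100101001010100100 walk d0:-→d1:-→d2:-→d3:-→d4:-→d5:-→d6:-→d7:-→d8:-→d9:-→d10:-→d11:-→d12:-→d13:-→d14:-→d15:-→d16:H0→d17:-→d18:- -> H0
  add 148.169.33.0/24 -> H2 at depth 24
  add 112.82.240.0/20 -> H1 at depth 20
  add 148.169.32.0/21 -> H2 at depth 21
  add 112.82.240.0/21 -> H0 at depth 21
  add 148.169.32.0/20 -> H1 at depth 20
  add 112.82.240.236/30 -> H2 at depth 30
  lookup 148.169.32.6: bits 10010100101010010010000 walk d0:-→d1:-→d2:-→d3:-→d4:-→d5:-→d6:-→d7:-→d8:-→d9:-→d10:-→d11:-→d12:-→d13:-→d14:-→d15:-→d16:H0→d17:-→d18:-→d19:-→d20:H1→d21:H2→d22:-→d23:- -> H2
  lookup 112.82.240.237: bits 011100000101001011110000111011 walk d0:-→d1:-→d2:-→d3:-→d4:-→d5:-→d6:-→d7:-→d8:-→d9:-→d10:-→d11:-→d12:-→d13:-→d14:-→d15:-→d16:-→d17:-→d18:-→d19:-→d20:H1→d21:H0→d22:-→d23:-→d24:-→d25:-→d26:-→d27:-→d28:-→d29:-→d30:H2 -> H2
  lookup 112.82.240.36: bits 011100000101001011110000 walk d0:-→d1:-→d2:-→d3:-→d4:-→d5:-→d6:-→d7:-→d8:-→d9:-→d10:-→d11:-→d12:-→d13:-→d14:-→d15:-→d16:-→d17:-→d18:-→d19:-→d20:H1→d21:H0→d22:-→d23:-→d24:- -> H0
  lookup 190.18.19.152: bits 10 walk d0:-→d1:-→d2:- -> no-route
  lookup 112.82.243.236: bits 0111000001010010111100 walk d0:-→d1:-→d2:-→d3:-→d4:-→d5:-→d6:-→d7:-→d8:-→d9:-→d10:-→d11:-→d12:-→d13:-→d14:-→d15:-→d16:-→d17:-→d18:-→d19:-→d20:H1→d21:H0→d22:- -> H0
  del 112.82.240.236/30 (clear depth 30)
  lookup 176.166.33.8: bits 10 walk d0:-→d1:-→d2:- -> no-route

== LOOKUPS ==
["H0","H2","H2","H0","no-route","H0","no-route"]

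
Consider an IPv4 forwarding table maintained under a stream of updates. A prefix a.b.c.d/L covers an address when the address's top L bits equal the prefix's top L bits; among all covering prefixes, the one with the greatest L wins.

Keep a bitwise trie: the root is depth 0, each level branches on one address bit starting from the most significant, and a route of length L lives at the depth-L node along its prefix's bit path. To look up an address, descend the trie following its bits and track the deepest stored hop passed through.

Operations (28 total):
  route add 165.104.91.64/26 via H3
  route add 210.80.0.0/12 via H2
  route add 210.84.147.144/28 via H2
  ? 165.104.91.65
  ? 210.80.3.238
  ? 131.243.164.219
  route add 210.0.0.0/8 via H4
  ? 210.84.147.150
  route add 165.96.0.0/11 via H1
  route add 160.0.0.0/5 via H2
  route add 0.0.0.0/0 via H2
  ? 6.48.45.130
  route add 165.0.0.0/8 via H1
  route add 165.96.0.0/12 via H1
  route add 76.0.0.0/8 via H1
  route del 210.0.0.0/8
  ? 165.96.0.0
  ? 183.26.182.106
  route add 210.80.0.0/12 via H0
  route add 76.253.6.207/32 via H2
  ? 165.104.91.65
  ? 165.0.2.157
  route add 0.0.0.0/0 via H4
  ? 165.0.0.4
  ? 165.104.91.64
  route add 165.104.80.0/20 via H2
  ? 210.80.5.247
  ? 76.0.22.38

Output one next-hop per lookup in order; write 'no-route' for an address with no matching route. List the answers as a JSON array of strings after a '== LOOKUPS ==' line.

Apply in order:
  add 165.104.91.64/26 -> H3 at depth 26
  add 210.80.0.0/12 -> H2 at depth 12
  add 210.84.147.144/28 -> H2 at depth 28
  lookup 165.104.91.65: bits 10100101011010000101101101 walk d0:-→d1:-→d2:-→d3:-→d4:-→d5:-→d6:-→d7:-→d8:-→d9:-→d10:-→d11:-→d12:-→d13:-→d14:-→d15:-→d16:-→d17:-→d18:-→d19:-→d20:-→d21:-→d22:-→d23:-→d24:-→d25:-→d26:H3 -> H3
  lookup 210.80.3.238: bits 1101001001010 walk d0:-→d1:-→d2:-→d3:-→d4:-→d5:-→d6:-→d7:-→d8:-→d9:-→d10:-→d11:-→d12:H2→d13:- -> H2
  lookup 131.243.164.219: bits 10 walk d0:-→d1:-→d2:- -> no-route
  add 210.0.0.0/8 -> H4 at depth 8
  lookup 210.84.147.150: bits 1101001001010100100100111001 walk d0:-→d1:-→d2:-→d3:-→d4:-→d5:-→d6:-→d7:-→d8:H4→d9:-→d10:-→d11:-→d12:H2→d13:-→d14:-→d15:-→d16:-→d17:-→d18:-→d19:-→d20:-→d21:-→d22:-→d23:-→d24:-→d25:-→d26:-→d27:-→d28:H2 -> H2
  add 165.96.0.0/11 -> H1 at depth 11
  add 160.0.0.0/5 -> H2 at depth 5
  add 0.0.0.0/0 -> H2 at depth 0
  lookup 6.48.45.130: bits ε walk d0:H2 -> H2
  add 165.0.0.0/8 -> H1 at depth 8
  add 165.96.0.0/12 -> H1 at depth 12
  add 76.0.0.0/8 -> H1 at depth 8
  del 210.0.0.0/8 (clear depth 8)
  lookup 165.96.0.0: bits 101001010110 walk d0:H2→d1:-→d2:-→d3:-→d4:-→d5:H2→d6:-→d7:-→d8:H1→d9:-→d10:-→d11:H1→d12:H1 -> H1
  lookup 183.26.182.106: bits 101 walk d0:H2→d1:-→d2:-→d3:- -> H2
  add 210.80.0.0/12 -> H0 at depth 12
  add 76.253.6.207/32 -> H2 at depth 32
  lookup 165.104.91.65: bits 10100101011010000101101101 walk d0:H2→d1:-→d2:-→d3:-→d4:-→d5:H2→d6:-→d7:-→d8:H1→d9:-→d10:-→d11:H1→d12:H1→d13:-→d14:-→d15:-→d16:-→d17:-→d18:-→d19:-→d20:-→d21:-→d22:-→d23:-→d24:-→d25:-→d26:H3 -> H3
  lookup 165.0.2.157: bits 101001010 walk d0:H2→d1:-→d2:-→d3:-→d4:-→d5:H2→d6:-→d7:-→d8:H1→d9:- -> H1
  add 0.0.0.0/0 -> H4 at depth 0
  lookup 165.0.0.4: bits 101001010 walk d0:H4→d1:-→d2:-→d3:-→d4:-→d5:H2→d6:-→d7:-→d8:H1→d9:- -> H1
  lookup 165.104.91.64: bits 10100101011010000101101101 walk d0:H4→d1:-→d2:-→d3:-→d4:-→d5:H2→d6:-→d7:-→d8:H1→d9:-→d10:-→d11:H1→d12:H1→d13:-→d14:-→d15:-→d16:-→d17:-→d18:-→d19:-→d20:-→d21:-→d22:-→d23:-→d24:-→d25:-→d26:H3 -> H3
  add 165.104.80.0/20 -> H2 at depth 20
  lookup 210.80.5.247: bits 1101001001010 walk d0:H4→d1:-→d2:-→d3:-→d4:-→d5:-→d6:-→d7:-→d8:-→d9:-→d10:-→d11:-→d12:H0→d13:- -> H0
  lookup 76.0.22.38: bits 01001100 walk d0:H4→d1:-→d2:-→d3:-→d4:-→d5:-→d6:-→d7:-→d8:H1 -> H1

== LOOKUPS ==
["H3","H2","no-route","H2","H2","H1","H2","H3","H1","H1","H3","H0","H1"]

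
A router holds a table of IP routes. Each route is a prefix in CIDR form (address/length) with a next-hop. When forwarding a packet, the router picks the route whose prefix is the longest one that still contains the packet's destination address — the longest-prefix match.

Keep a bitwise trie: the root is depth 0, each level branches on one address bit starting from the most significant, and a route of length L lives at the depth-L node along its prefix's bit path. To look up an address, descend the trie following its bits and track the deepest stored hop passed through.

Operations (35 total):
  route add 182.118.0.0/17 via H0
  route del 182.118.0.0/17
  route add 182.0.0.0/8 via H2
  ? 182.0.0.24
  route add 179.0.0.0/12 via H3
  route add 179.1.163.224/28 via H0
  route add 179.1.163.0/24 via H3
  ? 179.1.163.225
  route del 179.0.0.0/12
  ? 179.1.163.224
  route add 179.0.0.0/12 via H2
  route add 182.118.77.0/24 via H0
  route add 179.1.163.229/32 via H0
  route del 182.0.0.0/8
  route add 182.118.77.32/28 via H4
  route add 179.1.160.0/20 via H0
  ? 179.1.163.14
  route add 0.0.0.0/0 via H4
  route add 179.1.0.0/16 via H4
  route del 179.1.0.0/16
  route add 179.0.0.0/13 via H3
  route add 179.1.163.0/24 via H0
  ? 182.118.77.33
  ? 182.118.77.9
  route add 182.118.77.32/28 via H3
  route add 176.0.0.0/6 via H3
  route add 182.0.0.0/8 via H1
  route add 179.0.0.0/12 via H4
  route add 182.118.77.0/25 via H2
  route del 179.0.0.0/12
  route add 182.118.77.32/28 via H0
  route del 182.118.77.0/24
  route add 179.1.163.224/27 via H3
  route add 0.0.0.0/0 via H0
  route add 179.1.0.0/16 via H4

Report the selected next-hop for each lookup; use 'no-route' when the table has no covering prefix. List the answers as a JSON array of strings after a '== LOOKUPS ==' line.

Trace:
  + 182.118.0.0/17 (H0) depth=17
  del 182.118.0.0/17 (clear depth 17)
  + 182.0.0.0/8 (H2) depth=8
  lookup 182.0.0.24: bits 101101100 walk d0:-→d1:-→d2:-→d3:-→d4:-→d5:-→d6:-→d7:-→d8:H2→d9:- -> H2
  + 179.0.0.0/12 (H3) depth=12
  + 179.1.163.224/28 (H0) depth=28
  + 179.1.163.0/24 (H3) depth=24
  lookup 179.1.163.225: bits 1011001100000001101000111110 walk d0:-→d1:-→d2:-→d3:-→d4:-→d5:-→d6:-→d7:-→d8:-→d9:-→d10:-→d11:-→d12:H3→d13:-→d14:-→d15:-→d16:-→d17:-→d18:-→d19:-→d20:-→d21:-→d22:-→d23:-→d24:H3→d25:-→d26:-→d27:-→d28:H0 -> H0
  del 179.0.0.0/12 (clear depth 12)
  lookup 179.1.163.224: bits 1011001100000001101000111110 walk d0:-→d1:-→d2:-→d3:-→d4:-→d5:-→d6:-→d7:-→d8:-→d9:-→d10:-→d11:-→d12:-→d13:-→d14:-→d15:-→d16:-→d17:-→d18:-→d19:-→d20:-→d21:-→d22:-→d23:-→d24:H3→d25:-→d26:-→d27:-→d28:H0 -> H0
  + 179.0.0.0/12 (H2) depth=12
  + 182.118.77.0/24 (H0) depth=24
  + 179.1.163.229/32 (H0) depth=32
  del 182.0.0.0/8 (clear depth 8)
  + 182.118.77.32/28 (H4) depth=28
  + 179.1.160.0/20 (H0) depth=20
  lookup 179.1.163.14: bits 101100110000000110100011 walk d0:-→d1:-→d2:-→d3:-→d4:-→d5:-→d6:-→d7:-→d8:-→d9:-→d10:-→d11:-→d12:H2→d13:-→d14:-→d15:-→d16:-→d17:-→d18:-→d19:-→d20:H0→d21:-→d22:-→d23:-→d24:H3 -> H3
  + 0.0.0.0/0 (H4) depth=0
  + 179.1.0.0/16 (H4) depth=16
  del 179.1.0.0/16 (clear depth 16)
  + 179.0.0.0/13 (H3) depth=13
  + 179.1.163.0/24 (H0) depth=24
  lookup 182.118.77.33: bits 1011011001110110010011010010 walk d0:H4→d1:-→d2:-→d3:-→d4:-→d5:-→d6:-→d7:-→d8:-→d9:-→d10:-→d11:-→d12:-→d13:-→d14:-→d15:-→d16:-→d17:-→d18:-→d19:-→d20:-→d21:-→d22:-→d23:-→d24:H0→d25:-→d26:-→d27:-→d28:H4 -> H4
  lookup 182.118.77.9: bits 10110110011101100100110100 walk d0:H4→d1:-→d2:-→d3:-→d4:-→d5:-→d6:-→d7:-→d8:-→d9:-→d10:-→d11:-→d12:-→d13:-→d14:-→d15:-→d16:-→d17:-→d18:-→d19:-→d20:-→d21:-→d22:-→d23:-→d24:H0→d25:-→d26:- -> H0
  + 182.118.77.32/28 (H3) depth=28
  + 176.0.0.0/6 (H3) depth=6
  + 182.0.0.0/8 (H1) depth=8
  + 179.0.0.0/12 (H4) depth=12
  + 182.118.77.0/25 (H2) depth=25
  del 179.0.0.0/12 (clear depth 12)
  + 182.118.77.32/28 (H0) depth=28
  del 182.118.77.0/24 (clear depth 24)
  + 179.1.163.224/27 (H3) depth=27
  + 0.0.0.0/0 (H0) depth=0
  + 179.1.0.0/16 (H4) depth=16

== LOOKUPS ==
["H2","H0","H0","H3","H4","H0"]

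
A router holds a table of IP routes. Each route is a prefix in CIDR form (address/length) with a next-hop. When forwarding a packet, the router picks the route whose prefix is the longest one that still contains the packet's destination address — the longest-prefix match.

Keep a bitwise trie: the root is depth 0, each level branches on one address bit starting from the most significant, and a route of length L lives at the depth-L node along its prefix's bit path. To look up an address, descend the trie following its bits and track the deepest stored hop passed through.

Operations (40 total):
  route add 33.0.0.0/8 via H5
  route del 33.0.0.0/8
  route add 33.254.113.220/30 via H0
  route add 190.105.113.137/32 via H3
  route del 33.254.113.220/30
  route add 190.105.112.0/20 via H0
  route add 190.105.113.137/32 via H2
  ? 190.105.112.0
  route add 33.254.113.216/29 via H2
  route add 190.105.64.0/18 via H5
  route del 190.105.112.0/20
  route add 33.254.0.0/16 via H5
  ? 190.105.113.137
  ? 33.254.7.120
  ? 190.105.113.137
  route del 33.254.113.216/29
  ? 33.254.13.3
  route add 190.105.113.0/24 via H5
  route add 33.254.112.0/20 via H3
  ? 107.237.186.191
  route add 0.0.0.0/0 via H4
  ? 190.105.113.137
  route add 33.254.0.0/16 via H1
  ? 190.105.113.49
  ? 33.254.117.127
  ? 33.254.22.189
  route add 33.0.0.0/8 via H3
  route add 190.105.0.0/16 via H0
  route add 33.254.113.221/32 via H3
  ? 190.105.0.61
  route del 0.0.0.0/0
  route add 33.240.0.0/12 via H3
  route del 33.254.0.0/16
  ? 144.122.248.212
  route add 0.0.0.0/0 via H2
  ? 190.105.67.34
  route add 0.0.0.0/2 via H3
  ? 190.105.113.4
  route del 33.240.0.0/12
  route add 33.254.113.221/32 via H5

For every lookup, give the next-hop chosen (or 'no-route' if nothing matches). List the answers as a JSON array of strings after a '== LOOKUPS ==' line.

Apply in order:
  + 33.0.0.0/8 (H5) depth=8
  - 33.0.0.0/8 clear@8
  + 33.254.113.220/30 (H0) depth=30
  + 190.105.113.137/32 (H3) depth=32
  - 33.254.113.220/30 clear@30
  + 190.105.112.0/20 (H0) depth=20
  + 190.105.113.137/32 (H2) depth=32
  Q 190.105.112.0: descend 10111110011010010111000 ; hops seen [H0] ; pick H0
  + 33.254.113.216/29 (H2) depth=29
  + 190.105.64.0/18 (H5) depth=18
  - 190.105.112.0/20 clear@20
  + 33.254.0.0/16 (H5) depth=16
  Q 190.105.113.137: descend 10111110011010010111000110001001 ; hops seen [H5,H2] ; pick H2
  Q 33.254.7.120: descend 00100001111111100 ; hops seen [H5] ; pick H5
  Q 190.105.113.137: descend 10111110011010010111000110001001 ; hops seen [H5,H2] ; pick H2
  - 33.254.113.216/29 clear@29
  Q 33.254.13.3: descend 00100001111111100 ; hops seen [H5] ; pick H5
  + 190.105.113.0/24 (H5) depth=24
  + 33.254.112.0/20 (H3) depth=20
  Q 107.237.186.191: descend 0 ; hops seen [∅] ; pick no-route
  + 0.0.0.0/0 (H4) depth=0
  Q 190.105.113.137: descend 10111110011010010111000110001001 ; hops seen [H4,H5,H5,H2] ; pick H2
  + 33.254.0.0/16 (H1) depth=16
  Q 190.105.113.49: descend 101111100110100101110001 ; hops seen [H4,H5,H5] ; pick H5
  Q 33.254.117.127: descend 001000011111111001110 ; hops seen [H4,H1,H3] ; pick H3
  Q 33.254.22.189: descend 00100001111111100 ; hops seen [H4,H1] ; pick H1
  + 33.0.0.0/8 (H3) depth=8
  + 190.105.0.0/16 (H0) depth=16
  + 33.254.113.221/32 (H3) depth=32
  Q 190.105.0.61: descend 10111110011010010 ; hops seen [H4,H0] ; pick H0
  - 0.0.0.0/0 clear@0
  + 33.240.0.0/12 (H3) depth=12
  - 33.254.0.0/16 clear@16
  Q 144.122.248.212: descend 10 ; hops seen [∅] ; pick no-route
  + 0.0.0.0/0 (H2) depth=0
  Q 190.105.67.34: descend 101111100110100101 ; hops seen [H2,H0,H5] ; pick H5
  + 0.0.0.0/2 (H3) depth=2
  Q 190.105.113.4: descend 101111100110100101110001 ; hops seen [H2,H0,H5,H5] ; pick H5
  - 33.240.0.0/12 clear@12
  + 33.254.113.221/32 (H5) depth=32

== LOOKUPS ==
["H0","H2","H5","H2","H5","no-route","H2","H5","H3","H1","H0","no-route","H5","H5"]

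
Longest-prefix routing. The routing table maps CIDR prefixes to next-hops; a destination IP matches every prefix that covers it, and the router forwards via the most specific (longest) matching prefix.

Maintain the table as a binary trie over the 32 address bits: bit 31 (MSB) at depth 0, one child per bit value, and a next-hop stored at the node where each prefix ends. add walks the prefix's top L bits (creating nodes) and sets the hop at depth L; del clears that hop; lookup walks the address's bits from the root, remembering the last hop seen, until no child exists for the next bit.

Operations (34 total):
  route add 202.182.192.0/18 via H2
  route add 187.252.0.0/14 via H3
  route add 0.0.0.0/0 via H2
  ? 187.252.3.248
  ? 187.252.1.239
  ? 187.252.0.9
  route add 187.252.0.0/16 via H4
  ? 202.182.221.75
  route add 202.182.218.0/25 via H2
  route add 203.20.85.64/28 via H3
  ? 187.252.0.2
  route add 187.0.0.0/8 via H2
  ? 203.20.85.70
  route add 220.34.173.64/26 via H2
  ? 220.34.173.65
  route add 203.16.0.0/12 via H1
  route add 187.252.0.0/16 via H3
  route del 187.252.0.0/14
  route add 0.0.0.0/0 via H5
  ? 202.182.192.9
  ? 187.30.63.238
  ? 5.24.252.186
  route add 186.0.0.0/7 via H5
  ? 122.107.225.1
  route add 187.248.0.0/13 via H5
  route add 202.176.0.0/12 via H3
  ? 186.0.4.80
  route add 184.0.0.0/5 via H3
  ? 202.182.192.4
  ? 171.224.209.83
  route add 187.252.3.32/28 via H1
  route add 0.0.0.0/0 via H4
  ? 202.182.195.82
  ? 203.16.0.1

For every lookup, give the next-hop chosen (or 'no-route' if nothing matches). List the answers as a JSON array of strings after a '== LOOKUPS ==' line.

Apply in order:
  + 202.182.192.0/18 (H2) depth=18
  + 187.252.0.0/14 (H3) depth=14
  + 0.0.0.0/0 (H2) depth=0
  Q 187.252.3.248: descend 10111011111111 ; hops seen [H2,H3] ; pick H3
  Q 187.252.1.239: descend 10111011111111 ; hops seen [H2,H3] ; pick H3
  Q 187.252.0.9: descend 10111011111111 ; hops seen [H2,H3] ; pick H3
  + 187.252.0.0/16 (H4) depth=16
  Q 202.182.221.75: descend 110010101011011011 ; hops seen [H2,H2] ; pick H2
  + 202.182.218.0/25 (H2) depth=25
  + 203.20.85.64/28 (H3) depth=28
  Q 187.252.0.2: descend 1011101111111100 ; hops seen [H2,H3,H4] ; pick H4
  + 187.0.0.0/8 (H2) depth=8
  Q 203.20.85.70: descend 1100101100010100010101010100 ; hops seen [H2,H3] ; pick H3
  + 220.34.173.64/26 (H2) depth=26
  Q 220.34.173.65: descend 11011100001000101010110101 ; hops seen [H2,H2] ; pick H2
  + 203.16.0.0/12 (H1) depth=12
  + 187.252.0.0/16 (H3) depth=16
  del 187.252.0.0/14 (clear depth 14)
  + 0.0.0.0/0 (H5) depth=0
  Q 202.182.192.9: descend 1100101010110110110 ; hops seen [H5,H2] ; pick H2
  Q 187.30.63.238: descend 10111011 ; hops seen [H5,H2] ; pick H2
  Q 5.24.252.186: descend ε ; hops seen [H5] ; pick H5
  + 186.0.0.0/7 (H5) depth=7
  Q 122.107.225.1: descend ε ; hops seen [H5] ; pick H5
  + 187.248.0.0/13 (H5) depth=13
  + 202.176.0.0/12 (H3) depth=12
  Q 186.0.4.80: descend 1011101 ; hops seen [H5,H5] ; pick H5
  + 184.0.0.0/5 (H3) depth=5
  Q 202.182.192.4: descend 1100101010110110110 ; hops seen [H5,H3,H2] ; pick H2
  Q 171.224.209.83: descend 101 ; hops seen [H5] ; pick H5
  + 187.252.3.32/28 (H1) depth=28
  + 0.0.0.0/0 (H4) depth=0
  Q 202.182.195.82: descend 1100101010110110110 ; hops seen [H4,H3,H2] ; pick H2
  Q 203.16.0.1: descend 1100101100010 ; hops seen [H4,H1] ; pick H1

== LOOKUPS ==
["H3","H3","H3","H2","H4","H3","H2","H2","H2","H5","H5","H5","H2","H5","H2","H1"]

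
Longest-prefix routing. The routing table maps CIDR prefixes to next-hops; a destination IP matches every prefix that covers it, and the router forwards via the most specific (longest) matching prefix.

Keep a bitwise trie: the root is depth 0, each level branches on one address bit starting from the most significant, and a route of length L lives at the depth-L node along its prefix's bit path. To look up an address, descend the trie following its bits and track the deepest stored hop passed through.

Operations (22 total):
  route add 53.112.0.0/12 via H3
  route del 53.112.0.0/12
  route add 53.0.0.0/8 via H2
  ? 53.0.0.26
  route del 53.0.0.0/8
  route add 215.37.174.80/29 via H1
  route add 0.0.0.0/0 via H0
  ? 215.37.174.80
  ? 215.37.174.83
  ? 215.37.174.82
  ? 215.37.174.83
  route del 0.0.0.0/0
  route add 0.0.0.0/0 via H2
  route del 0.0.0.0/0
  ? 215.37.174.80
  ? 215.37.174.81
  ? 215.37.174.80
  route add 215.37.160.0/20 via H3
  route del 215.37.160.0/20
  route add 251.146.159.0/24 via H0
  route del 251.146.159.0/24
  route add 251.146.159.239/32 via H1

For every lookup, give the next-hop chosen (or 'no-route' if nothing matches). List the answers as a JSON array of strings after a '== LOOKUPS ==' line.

Trace:
  add 53.112.0.0/12 -> H3 at depth 12
  - 53.112.0.0/12 clear@12
  add 53.0.0.0/8 -> H2 at depth 8
  ? 53.0.0.26  path d0:-→d1:-→d2:-→d3:-→d4:-→d5:-→d6:-→d7:-→d8:H2→d9:-  best=H2
  - 53.0.0.0/8 clear@8
  add 215.37.174.80/29 -> H1 at depth 29
  add 0.0.0.0/0 -> H0 at depth 0
  ? 215.37.174.80  path d0:H0→d1:-→d2:-→d3:-→d4:-→d5:-→d6:-→d7:-→d8:-→d9:-→d10:-→d11:-→d12:-→d13:-→d14:-→d15:-→d16:-→d17:-→d18:-→d19:-→d20:-→d21:-→d22:-→d23:-→d24:-→d25:-→d26:-→d27:-→d28:-→d29:H1  best=H1
  ? 215.37.174.83  path d0:H0→d1:-→d2:-→d3:-→d4:-→d5:-→d6:-→d7:-→d8:-→d9:-→d10:-→d11:-→d12:-→d13:-→d14:-→d15:-→d16:-→d17:-→d18:-→d19:-→d20:-→d21:-→d22:-→d23:-→d24:-→d25:-→d26:-→d27:-→d28:-→d29:H1  best=H1
  ? 215.37.174.82  path d0:H0→d1:-→d2:-→d3:-→d4:-→d5:-→d6:-→d7:-→d8:-→d9:-→d10:-→d11:-→d12:-→d13:-→d14:-→d15:-→d16:-→d17:-→d18:-→d19:-→d20:-→d21:-→d22:-→d23:-→d24:-→d25:-→d26:-→d27:-→d28:-→d29:H1  best=H1
  ? 215.37.174.83  path d0:H0→d1:-→d2:-→d3:-→d4:-→d5:-→d6:-→d7:-→d8:-→d9:-→d10:-→d11:-→d12:-→d13:-→d14:-→d15:-→d16:-→d17:-→d18:-→d19:-→d20:-→d21:-→d22:-→d23:-→d24:-→d25:-→d26:-→d27:-→d28:-→d29:H1  best=H1
  - 0.0.0.0/0 clear@0
  add 0.0.0.0/0 -> H2 at depth 0
  - 0.0.0.0/0 clear@0
  ? 215.37.174.80  path d0:-→d1:-→d2:-→d3:-→d4:-→d5:-→d6:-→d7:-→d8:-→d9:-→d10:-→d11:-→d12:-→d13:-→d14:-→d15:-→d16:-→d17:-→d18:-→d19:-→d20:-→d21:-→d22:-→d23:-→d24:-→d25:-→d26:-→d27:-→d28:-→d29:H1  best=H1
  ? 215.37.174.81  path d0:-→d1:-→d2:-→d3:-→d4:-→d5:-→d6:-→d7:-→d8:-→d9:-→d10:-→d11:-→d12:-→d13:-→d14:-→d15:-→d16:-→d17:-→d18:-→d19:-→d20:-→d21:-→d22:-→d23:-→d24:-→d25:-→d26:-→d27:-→d28:-→d29:H1  best=H1
  ? 215.37.174.80  path d0:-→d1:-→d2:-→d3:-→d4:-→d5:-→d6:-→d7:-→d8:-→d9:-→d10:-→d11:-→d12:-→d13:-→d14:-→d15:-→d16:-→d17:-→d18:-→d19:-→d20:-→d21:-→d22:-→d23:-→d24:-→d25:-→d26:-→d27:-→d28:-→d29:H1  best=H1
  add 215.37.160.0/20 -> H3 at depth 20
  - 215.37.160.0/20 clear@20
  add 251.146.159.0/24 -> H0 at depth 24
  - 251.146.159.0/24 clear@24
  add 251.146.159.239/32 -> H1 at depth 32

== LOOKUPS ==
["H2","H1","H1","H1","H1","H1","H1","H1"]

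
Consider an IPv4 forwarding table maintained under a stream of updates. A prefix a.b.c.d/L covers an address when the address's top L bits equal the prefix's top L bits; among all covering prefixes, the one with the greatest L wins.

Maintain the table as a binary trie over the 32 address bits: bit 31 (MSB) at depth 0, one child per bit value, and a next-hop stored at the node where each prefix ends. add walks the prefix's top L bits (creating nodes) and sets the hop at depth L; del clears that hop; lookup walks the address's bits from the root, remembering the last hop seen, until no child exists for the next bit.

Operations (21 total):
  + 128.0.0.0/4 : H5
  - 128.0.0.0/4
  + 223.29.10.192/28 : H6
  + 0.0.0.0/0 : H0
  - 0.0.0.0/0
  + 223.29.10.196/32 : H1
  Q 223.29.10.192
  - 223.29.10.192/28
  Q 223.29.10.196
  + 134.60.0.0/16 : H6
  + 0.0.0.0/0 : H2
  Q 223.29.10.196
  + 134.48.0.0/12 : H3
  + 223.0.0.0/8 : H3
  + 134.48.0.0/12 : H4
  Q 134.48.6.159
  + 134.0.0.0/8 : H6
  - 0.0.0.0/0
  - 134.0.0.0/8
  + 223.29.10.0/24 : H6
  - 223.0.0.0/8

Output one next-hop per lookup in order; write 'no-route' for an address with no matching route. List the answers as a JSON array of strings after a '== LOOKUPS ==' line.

Process each operation:
  + 128.0.0.0/4 (H5) depth=4
  - 128.0.0.0/4 clear@4
  + 223.29.10.192/28 (H6) depth=28
  + 0.0.0.0/0 (H0) depth=0
  - 0.0.0.0/0 clear@0
  + 223.29.10.196/32 (H1) depth=32
  Q 223.29.10.192: descend 11011111000111010000101011000 ; hops seen [H6] ; pick H6
  - 223.29.10.192/28 clear@28
  Q 223.29.10.196: descend 11011111000111010000101011000100 ; hops seen [H1] ; pick H1
  + 134.60.0.0/16 (H6) depth=16
  + 0.0.0.0/0 (H2) depth=0
  Q 223.29.10.196: descend 11011111000111010000101011000100 ; hops seen [H2,H1] ; pick H1
  + 134.48.0.0/12 (H3) depth=12
  + 223.0.0.0/8 (H3) depth=8
  + 134.48.0.0/12 (H4) depth=12
  Q 134.48.6.159: descend 100001100011 ; hops seen [H2,H4] ; pick H4
  + 134.0.0.0/8 (H6) depth=8
  - 0.0.0.0/0 clear@0
  - 134.0.0.0/8 clear@8
  + 223.29.10.0/24 (H6) depth=24
  - 223.0.0.0/8 clear@8

== LOOKUPS ==
["H6","H1","H1","H4"]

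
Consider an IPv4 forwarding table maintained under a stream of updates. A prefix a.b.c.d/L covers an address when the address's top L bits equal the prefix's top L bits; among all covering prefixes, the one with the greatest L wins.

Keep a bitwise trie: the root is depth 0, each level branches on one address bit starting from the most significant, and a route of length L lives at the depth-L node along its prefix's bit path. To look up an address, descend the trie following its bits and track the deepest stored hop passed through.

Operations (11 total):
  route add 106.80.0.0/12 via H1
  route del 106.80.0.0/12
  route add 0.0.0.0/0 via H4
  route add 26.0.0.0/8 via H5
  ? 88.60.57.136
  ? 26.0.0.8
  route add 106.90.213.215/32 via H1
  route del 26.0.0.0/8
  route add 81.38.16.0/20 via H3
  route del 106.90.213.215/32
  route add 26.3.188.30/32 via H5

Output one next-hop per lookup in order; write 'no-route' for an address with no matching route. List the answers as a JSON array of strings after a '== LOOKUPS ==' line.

Apply in order:
  add 106.80.0.0/12 -> H1 at depth 12
  - 106.80.0.0/12 clear@12
  add 0.0.0.0/0 -> H4 at depth 0
  add 26.0.0.0/8 -> H5 at depth 8
  lookup 88.60.57.136: bits 01 walk d0:H4→d1:-→d2:- -> H4
  lookup 26.0.0.8: bits 00011010 walk d0:H4→d1:-→d2:-→d3:-→d4:-→d5:-→d6:-→d7:-→d8:H5 -> H5
  add 106.90.213.215/32 -> H1 at depth 32
  - 26.0.0.0/8 clear@8
  add 81.38.16.0/20 -> H3 at depth 20
  - 106.90.213.215/32 clear@32
  add 26.3.188.30/32 -> H5 at depth 32

== LOOKUPS ==
["H4","H5"]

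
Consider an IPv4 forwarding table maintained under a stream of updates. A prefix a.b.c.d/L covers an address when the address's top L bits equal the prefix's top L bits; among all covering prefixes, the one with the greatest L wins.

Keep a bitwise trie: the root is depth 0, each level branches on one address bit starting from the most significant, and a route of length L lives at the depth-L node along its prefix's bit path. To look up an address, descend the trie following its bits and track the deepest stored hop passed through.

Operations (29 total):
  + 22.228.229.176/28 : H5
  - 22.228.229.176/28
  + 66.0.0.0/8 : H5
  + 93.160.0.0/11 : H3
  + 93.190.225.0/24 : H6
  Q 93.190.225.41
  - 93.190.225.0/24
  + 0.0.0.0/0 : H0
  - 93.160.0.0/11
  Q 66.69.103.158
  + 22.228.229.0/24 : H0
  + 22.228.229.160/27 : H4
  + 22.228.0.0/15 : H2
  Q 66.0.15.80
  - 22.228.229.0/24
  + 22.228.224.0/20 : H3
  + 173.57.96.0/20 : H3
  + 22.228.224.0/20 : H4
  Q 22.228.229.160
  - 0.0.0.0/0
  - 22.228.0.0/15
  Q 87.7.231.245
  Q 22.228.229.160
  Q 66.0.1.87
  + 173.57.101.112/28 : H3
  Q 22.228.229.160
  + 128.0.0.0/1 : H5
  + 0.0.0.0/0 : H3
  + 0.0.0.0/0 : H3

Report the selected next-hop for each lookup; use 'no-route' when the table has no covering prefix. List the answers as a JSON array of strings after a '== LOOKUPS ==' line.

Process each operation:
  + 22.228.229.176/28 (H5) depth=28
  - 22.228.229.176/28 clear@28
  + 66.0.0.0/8 (H5) depth=8
  + 93.160.0.0/11 (H3) depth=11
  + 93.190.225.0/24 (H6) depth=24
  lookup 93.190.225.41: bits 010111011011111011100001 walk d0:-→d1:-→d2:-→d3:-→d4:-→d5:-→d6:-→d7:-→d8:-→d9:-→d10:-→d11:H3→d12:-→d13:-→d14:-→d15:-→d16:-→d17:-→d18:-→d19:-→d20:-→d21:-→d22:-→d23:-→d24:H6 -> H6
  - 93.190.225.0/24 clear@24
  + 0.0.0.0/0 (H0) depth=0
  - 93.160.0.0/11 clear@11
  lookup 66.69.103.158: bits 01000010 walk d0:H0→d1:-→d2:-→d3:-→d4:-→d5:-→d6:-→d7:-→d8:H5 -> H5
  + 22.228.229.0/24 (H0) depth=24
  + 22.228.229.160/27 (H4) depth=27
  + 22.228.0.0/15 (H2) depth=15
  lookup 66.0.15.80: bits 01000010 walk d0:H0→d1:-→d2:-→d3:-→d4:-→d5:-→d6:-→d7:-→d8:H5 -> H5
  - 22.228.229.0/24 clear@24
  + 22.228.224.0/20 (H3) depth=20
  + 173.57.96.0/20 (H3) depth=20
  + 22.228.224.0/20 (H4) depth=20
  lookup 22.228.229.160: bits 000101101110010011100101101 walk d0:H0→d1:-→d2:-→d3:-→d4:-→d5:-→d6:-→d7:-→d8:-→d9:-→d10:-→d11:-→d12:-→d13:-→d14:-→d15:H2→d16:-→d17:-→d18:-→d19:-→d20:H4→d21:-→d22:-→d23:-→d24:-→d25:-→d26:-→d27:H4 -> H4
  - 0.0.0.0/0 clear@0
  - 22.228.0.0/15 clear@15
  lookup 87.7.231.245: bits 0101 walk d0:-→d1:-→d2:-→d3:-→d4:- -> no-route
  lookup 22.228.229.160: bits 000101101110010011100101101 walk d0:-→d1:-→d2:-→d3:-→d4:-→d5:-→d6:-→d7:-→d8:-→d9:-→d10:-→d11:-→d12:-→d13:-→d14:-→d15:-→d16:-→d17:-→d18:-→d19:-→d20:H4→d21:-→d22:-→d23:-→d24:-→d25:-→d26:-→d27:H4 -> H4
  lookup 66.0.1.87: bits 01000010 walk d0:-→d1:-→d2:-→d3:-→d4:-→d5:-→d6:-→d7:-→d8:H5 -> H5
  + 173.57.101.112/28 (H3) depth=28
  lookup 22.228.229.160: bits 000101101110010011100101101 walk d0:-→d1:-→d2:-→d3:-→d4:-→d5:-→d6:-→d7:-→d8:-→d9:-→d10:-→d11:-→d12:-→d13:-→d14:-→d15:-→d16:-→d17:-→d18:-→d19:-→d20:H4→d21:-→d22:-→d23:-→d24:-→d25:-→d26:-→d27:H4 -> H4
  + 128.0.0.0/1 (H5) depth=1
  + 0.0.0.0/0 (H3) depth=0
  + 0.0.0.0/0 (H3) depth=0

== LOOKUPS ==
["H6","H5","H5","H4","no-route","H4","H5","H4"]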